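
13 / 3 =4.33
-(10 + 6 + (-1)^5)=-15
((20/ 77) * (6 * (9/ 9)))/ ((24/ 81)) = 405/ 77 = 5.26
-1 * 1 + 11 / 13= -2 / 13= -0.15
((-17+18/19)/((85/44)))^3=-19335149504/33698267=-573.77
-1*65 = -65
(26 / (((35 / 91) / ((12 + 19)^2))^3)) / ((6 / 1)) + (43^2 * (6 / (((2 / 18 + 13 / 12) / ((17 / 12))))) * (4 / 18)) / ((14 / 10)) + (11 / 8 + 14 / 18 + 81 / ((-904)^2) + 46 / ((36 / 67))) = 435010502105639885851 / 6435576000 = 67594649197.78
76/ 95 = 4/ 5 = 0.80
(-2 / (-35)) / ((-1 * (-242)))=0.00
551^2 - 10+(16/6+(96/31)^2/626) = 273956563157/902379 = 303593.68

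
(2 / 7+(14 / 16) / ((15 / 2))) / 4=169 / 1680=0.10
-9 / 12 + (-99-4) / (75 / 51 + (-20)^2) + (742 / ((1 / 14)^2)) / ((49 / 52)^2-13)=-3578857953043 / 298034100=-12008.22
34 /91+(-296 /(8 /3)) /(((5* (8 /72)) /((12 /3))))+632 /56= -358331 /455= -787.54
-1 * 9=-9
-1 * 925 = -925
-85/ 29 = -2.93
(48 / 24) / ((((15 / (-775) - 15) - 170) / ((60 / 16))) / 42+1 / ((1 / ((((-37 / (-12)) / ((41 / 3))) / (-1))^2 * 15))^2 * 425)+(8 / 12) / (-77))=-1.69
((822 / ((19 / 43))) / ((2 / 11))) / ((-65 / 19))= -194403 / 65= -2990.82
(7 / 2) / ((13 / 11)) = 77 / 26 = 2.96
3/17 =0.18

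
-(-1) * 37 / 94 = 37 / 94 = 0.39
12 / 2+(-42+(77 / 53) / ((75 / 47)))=-139481 / 3975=-35.09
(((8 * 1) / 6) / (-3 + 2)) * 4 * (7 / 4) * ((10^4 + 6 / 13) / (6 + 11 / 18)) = -3120144 / 221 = -14118.30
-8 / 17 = -0.47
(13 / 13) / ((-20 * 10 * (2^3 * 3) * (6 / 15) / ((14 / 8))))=-7 / 7680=-0.00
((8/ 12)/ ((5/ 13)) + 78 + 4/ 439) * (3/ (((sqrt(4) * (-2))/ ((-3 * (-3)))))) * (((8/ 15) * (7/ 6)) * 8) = -29405824/ 10975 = -2679.35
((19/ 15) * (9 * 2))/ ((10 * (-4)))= -0.57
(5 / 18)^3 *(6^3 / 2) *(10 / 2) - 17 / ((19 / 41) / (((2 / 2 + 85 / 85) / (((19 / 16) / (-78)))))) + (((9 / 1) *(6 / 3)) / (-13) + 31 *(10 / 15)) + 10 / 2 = 1230364555 / 253422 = 4855.00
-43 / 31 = -1.39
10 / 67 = 0.15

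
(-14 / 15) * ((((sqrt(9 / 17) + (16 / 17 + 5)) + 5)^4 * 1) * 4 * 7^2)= -1123819608744 / 417605 -70941334464 * sqrt(17) / 417605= -3391526.02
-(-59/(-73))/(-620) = 59/45260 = 0.00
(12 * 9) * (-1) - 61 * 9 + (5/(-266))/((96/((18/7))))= -19573359/29792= -657.00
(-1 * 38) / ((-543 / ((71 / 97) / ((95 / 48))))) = 2272 / 87785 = 0.03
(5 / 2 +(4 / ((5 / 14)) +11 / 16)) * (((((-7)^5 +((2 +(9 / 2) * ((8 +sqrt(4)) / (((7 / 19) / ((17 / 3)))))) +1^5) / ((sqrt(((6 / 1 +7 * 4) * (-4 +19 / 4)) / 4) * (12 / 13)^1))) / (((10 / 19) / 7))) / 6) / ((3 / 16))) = -2808008.15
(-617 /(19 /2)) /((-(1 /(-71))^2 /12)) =74647128 /19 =3928796.21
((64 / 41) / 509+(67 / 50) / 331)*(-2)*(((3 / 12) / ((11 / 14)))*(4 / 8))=-17201961 / 7598402900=-0.00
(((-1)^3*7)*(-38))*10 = 2660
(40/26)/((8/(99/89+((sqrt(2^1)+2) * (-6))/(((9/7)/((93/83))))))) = -345175/192062 -1085 * sqrt(2)/1079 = -3.22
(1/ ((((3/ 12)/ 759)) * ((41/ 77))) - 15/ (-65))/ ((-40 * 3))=-1013053/ 21320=-47.52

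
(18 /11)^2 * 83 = 222.25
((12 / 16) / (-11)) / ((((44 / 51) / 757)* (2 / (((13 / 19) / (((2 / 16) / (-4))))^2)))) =-626359968 / 43681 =-14339.41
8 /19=0.42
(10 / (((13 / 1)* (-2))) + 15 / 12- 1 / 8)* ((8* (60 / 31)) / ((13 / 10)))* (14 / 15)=43120 / 5239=8.23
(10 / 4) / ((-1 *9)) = -5 / 18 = -0.28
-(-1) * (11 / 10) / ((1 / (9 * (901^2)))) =80368299 / 10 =8036829.90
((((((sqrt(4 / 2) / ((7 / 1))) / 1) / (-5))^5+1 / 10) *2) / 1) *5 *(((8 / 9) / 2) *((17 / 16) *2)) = 17 / 18 - 68 *sqrt(2) / 94539375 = 0.94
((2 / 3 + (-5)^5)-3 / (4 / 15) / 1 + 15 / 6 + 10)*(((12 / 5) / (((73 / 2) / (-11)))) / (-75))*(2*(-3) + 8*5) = -1024.03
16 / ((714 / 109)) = 2.44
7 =7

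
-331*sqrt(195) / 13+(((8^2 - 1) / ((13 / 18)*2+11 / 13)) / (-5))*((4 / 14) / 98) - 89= -331*sqrt(195) / 13 - 5844793 / 65660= -444.57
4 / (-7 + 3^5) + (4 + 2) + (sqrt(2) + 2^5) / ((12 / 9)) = 3*sqrt(2) / 4 + 1771 / 59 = 31.08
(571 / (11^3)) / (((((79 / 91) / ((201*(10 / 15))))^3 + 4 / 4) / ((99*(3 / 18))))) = 517660091353132 / 73131217847061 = 7.08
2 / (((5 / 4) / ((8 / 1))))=64 / 5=12.80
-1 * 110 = -110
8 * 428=3424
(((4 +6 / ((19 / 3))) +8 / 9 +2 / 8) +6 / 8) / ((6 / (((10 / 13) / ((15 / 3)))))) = 1169 / 6669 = 0.18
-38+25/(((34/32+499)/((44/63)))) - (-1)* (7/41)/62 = -48642201907/1281328146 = -37.96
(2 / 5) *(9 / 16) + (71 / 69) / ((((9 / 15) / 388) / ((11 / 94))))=30390361 / 389160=78.09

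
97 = 97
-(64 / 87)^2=-4096 / 7569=-0.54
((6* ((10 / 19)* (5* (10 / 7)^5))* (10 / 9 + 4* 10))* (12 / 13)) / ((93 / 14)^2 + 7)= 59200000000 / 848989141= 69.73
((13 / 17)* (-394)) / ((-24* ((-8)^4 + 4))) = 2561 / 836400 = 0.00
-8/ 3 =-2.67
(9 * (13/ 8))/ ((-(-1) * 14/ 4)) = 117/ 28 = 4.18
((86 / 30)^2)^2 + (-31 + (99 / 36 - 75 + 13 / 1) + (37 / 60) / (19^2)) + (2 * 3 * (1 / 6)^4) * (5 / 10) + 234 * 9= 609173628451 / 292410000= 2083.29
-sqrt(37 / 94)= -sqrt(3478) / 94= -0.63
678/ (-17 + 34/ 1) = 678/ 17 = 39.88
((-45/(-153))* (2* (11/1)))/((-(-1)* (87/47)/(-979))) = -5061430/1479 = -3422.20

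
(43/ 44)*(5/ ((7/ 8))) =5.58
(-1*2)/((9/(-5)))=10/9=1.11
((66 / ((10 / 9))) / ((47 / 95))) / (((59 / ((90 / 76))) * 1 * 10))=2673 / 11092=0.24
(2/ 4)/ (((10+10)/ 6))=3/ 20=0.15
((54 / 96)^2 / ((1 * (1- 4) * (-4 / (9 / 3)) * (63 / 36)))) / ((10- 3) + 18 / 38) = 1539 / 254464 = 0.01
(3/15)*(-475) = -95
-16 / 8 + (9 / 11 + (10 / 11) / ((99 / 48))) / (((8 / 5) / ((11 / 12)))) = -4051 / 3168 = -1.28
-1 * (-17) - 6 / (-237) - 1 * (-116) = 10509 / 79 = 133.03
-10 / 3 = -3.33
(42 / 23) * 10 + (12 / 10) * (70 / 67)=30072 / 1541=19.51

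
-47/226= -0.21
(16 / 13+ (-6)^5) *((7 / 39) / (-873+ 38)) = 707504 / 423345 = 1.67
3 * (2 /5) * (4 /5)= 24 /25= 0.96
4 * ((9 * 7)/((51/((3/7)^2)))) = 108/119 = 0.91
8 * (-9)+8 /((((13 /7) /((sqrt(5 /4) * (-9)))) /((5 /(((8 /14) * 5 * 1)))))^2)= 647.23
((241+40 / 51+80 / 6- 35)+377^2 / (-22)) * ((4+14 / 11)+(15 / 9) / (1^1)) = -43303.84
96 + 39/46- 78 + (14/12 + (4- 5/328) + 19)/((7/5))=816989/22632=36.10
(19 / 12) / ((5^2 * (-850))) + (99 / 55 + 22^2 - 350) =34628981 / 255000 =135.80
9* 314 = 2826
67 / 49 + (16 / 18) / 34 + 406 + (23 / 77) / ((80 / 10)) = 268796785 / 659736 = 407.43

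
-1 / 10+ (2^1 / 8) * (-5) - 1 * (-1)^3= -7 / 20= -0.35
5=5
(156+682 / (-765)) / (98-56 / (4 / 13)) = -59329 / 32130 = -1.85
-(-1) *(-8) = -8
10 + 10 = 20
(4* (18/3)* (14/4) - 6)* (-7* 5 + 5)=-2340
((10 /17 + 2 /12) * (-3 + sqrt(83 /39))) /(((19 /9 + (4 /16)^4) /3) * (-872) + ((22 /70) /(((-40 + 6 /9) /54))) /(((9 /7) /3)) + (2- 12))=9812880 /2711444291- 1090320 * sqrt(3237) /35248775783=0.00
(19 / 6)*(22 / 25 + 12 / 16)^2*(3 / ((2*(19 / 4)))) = 26569 / 10000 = 2.66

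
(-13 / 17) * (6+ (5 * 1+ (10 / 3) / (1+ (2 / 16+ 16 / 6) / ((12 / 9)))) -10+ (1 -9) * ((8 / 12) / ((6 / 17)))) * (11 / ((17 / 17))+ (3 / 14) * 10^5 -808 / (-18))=9730462469 / 45441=214133.99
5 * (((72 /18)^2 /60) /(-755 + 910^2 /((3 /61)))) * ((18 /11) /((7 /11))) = 72 /353582845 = 0.00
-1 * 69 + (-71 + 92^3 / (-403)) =-835108 / 403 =-2072.23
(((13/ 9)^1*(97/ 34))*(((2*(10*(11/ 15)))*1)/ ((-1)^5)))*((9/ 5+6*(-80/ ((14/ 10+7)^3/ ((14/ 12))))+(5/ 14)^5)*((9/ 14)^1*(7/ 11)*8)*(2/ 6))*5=-78829027927/ 277718868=-283.84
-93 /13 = -7.15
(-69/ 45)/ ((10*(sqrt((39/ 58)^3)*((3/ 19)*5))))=-12673*sqrt(2262)/ 1711125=-0.35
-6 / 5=-1.20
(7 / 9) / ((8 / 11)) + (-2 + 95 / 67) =2351 / 4824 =0.49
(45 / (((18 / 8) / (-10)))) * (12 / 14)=-171.43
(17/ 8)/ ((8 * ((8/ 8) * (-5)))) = -17/ 320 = -0.05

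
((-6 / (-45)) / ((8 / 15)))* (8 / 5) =0.40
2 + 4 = 6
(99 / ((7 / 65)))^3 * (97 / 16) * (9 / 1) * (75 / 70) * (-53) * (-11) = 2034322072507456875 / 76832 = 26477536345630.17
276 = 276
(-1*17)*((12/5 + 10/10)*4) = -1156/5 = -231.20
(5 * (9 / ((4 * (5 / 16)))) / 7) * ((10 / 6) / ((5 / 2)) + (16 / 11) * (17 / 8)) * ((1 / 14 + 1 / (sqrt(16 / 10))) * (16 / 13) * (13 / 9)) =29.61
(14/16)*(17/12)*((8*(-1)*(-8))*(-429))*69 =-2348346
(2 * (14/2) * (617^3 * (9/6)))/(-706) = -4932587373/706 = -6986667.67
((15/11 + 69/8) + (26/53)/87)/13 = 4055357/5274984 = 0.77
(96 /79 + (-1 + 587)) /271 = 46390 /21409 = 2.17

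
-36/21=-12/7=-1.71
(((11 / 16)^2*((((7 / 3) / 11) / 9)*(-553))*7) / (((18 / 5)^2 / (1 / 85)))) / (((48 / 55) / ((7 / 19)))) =-573778975 / 34721021952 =-0.02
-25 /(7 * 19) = -25 /133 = -0.19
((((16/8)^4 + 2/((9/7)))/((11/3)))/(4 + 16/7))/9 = 553/6534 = 0.08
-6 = -6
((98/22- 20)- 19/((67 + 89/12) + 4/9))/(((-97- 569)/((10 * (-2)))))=-9462/19943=-0.47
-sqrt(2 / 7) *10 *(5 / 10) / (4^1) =-5 *sqrt(14) / 28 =-0.67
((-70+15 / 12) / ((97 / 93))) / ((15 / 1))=-1705 / 388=-4.39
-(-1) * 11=11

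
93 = 93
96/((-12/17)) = -136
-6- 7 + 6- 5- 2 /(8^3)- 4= -4097 /256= -16.00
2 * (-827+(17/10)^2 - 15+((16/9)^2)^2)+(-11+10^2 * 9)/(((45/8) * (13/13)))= -1500.20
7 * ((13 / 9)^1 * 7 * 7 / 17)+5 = 5224 / 153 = 34.14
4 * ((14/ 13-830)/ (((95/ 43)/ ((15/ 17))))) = -5560416/ 4199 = -1324.22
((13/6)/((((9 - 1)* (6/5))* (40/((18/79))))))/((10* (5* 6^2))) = 13/18201600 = 0.00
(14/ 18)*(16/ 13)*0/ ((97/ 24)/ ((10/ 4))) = 0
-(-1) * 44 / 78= 22 / 39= 0.56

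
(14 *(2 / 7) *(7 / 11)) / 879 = 28 / 9669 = 0.00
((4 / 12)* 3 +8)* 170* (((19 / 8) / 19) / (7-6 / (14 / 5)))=315 / 8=39.38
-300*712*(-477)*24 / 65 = 489058560 / 13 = 37619889.23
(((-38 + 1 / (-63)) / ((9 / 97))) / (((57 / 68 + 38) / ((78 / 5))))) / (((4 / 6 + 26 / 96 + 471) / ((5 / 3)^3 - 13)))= 297042047744 / 101765000673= 2.92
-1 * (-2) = 2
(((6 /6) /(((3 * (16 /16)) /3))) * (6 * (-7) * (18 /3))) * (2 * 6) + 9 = -3015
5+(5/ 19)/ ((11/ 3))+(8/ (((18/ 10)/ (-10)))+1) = -38.37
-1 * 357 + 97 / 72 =-25607 / 72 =-355.65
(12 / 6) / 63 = 2 / 63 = 0.03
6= 6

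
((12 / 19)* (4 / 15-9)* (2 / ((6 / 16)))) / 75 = -0.39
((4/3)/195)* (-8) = -32/585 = -0.05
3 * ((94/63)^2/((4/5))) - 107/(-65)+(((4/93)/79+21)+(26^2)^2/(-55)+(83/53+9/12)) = -4064213878335329/491123292660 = -8275.34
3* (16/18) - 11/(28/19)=-403/84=-4.80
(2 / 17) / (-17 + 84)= 2 / 1139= 0.00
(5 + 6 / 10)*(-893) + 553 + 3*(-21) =-22554 / 5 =-4510.80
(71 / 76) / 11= 71 / 836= 0.08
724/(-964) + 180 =43199/241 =179.25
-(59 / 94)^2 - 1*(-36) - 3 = 288107 / 8836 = 32.61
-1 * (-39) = 39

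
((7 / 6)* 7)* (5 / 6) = 245 / 36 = 6.81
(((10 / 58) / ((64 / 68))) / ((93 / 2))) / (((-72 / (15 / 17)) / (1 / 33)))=-25 / 17088192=-0.00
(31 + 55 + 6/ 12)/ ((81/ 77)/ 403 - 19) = -5368363/ 1179016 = -4.55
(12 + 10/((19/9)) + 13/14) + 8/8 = 4965/266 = 18.67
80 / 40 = 2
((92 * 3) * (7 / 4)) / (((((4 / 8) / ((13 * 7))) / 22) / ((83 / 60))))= 13376363 / 5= 2675272.60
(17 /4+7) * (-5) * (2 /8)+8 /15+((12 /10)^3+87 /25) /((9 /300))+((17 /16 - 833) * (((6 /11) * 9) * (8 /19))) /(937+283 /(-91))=28104179503 /177616560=158.23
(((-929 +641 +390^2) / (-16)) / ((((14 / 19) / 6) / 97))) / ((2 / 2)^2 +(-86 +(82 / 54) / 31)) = 175637868669 / 1990912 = 88219.81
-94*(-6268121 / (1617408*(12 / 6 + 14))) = 294601687 / 12939264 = 22.77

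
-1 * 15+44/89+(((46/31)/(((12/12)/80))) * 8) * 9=23541419/2759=8532.59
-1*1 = -1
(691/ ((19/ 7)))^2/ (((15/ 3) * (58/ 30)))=70189707/ 10469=6704.53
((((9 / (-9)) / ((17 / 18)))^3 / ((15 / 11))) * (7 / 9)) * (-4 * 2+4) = 2.71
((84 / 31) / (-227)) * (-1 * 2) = 168 / 7037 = 0.02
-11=-11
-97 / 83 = -1.17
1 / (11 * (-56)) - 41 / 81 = -25337 / 49896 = -0.51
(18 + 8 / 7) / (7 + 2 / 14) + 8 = 10.68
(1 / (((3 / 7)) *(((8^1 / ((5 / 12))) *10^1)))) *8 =7 / 72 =0.10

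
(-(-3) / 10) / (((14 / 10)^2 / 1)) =15 / 98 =0.15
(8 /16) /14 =1 /28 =0.04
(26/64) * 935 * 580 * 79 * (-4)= -139235525/2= -69617762.50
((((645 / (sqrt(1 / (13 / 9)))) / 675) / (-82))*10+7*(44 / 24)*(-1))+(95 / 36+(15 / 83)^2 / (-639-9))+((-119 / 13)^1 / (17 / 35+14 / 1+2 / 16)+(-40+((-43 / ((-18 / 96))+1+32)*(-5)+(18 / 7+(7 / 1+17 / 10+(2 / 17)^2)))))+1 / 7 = -120165732269514661 / 88941847296120-43*sqrt(13) / 1107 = -1351.20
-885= -885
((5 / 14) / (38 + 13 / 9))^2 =81 / 988036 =0.00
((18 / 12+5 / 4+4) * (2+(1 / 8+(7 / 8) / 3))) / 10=261 / 160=1.63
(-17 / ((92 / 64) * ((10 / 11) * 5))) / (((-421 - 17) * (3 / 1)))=748 / 377775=0.00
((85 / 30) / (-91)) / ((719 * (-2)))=17 / 785148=0.00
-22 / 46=-11 / 23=-0.48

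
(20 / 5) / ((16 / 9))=9 / 4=2.25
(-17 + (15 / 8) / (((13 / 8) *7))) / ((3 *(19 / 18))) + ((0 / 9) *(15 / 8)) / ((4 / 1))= -9192 / 1729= -5.32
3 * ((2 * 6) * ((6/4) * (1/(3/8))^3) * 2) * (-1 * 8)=-16384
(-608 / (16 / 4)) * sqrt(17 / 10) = -76 * sqrt(170) / 5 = -198.18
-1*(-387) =387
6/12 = 1/2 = 0.50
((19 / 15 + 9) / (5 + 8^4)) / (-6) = -77 / 184545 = -0.00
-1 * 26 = -26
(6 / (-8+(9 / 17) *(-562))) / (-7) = 51 / 18179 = 0.00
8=8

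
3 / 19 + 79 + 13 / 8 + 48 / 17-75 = 8.61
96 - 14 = 82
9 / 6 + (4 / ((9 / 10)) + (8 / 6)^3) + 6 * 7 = 2717 / 54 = 50.31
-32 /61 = -0.52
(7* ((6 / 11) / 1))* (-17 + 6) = -42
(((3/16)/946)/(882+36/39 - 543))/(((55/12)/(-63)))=-819/102186920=-0.00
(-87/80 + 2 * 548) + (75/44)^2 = 1097.82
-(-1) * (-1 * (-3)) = 3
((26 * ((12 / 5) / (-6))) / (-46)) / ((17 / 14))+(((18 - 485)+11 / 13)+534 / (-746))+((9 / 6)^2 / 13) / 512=-9060475831177 / 19414620160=-466.68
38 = 38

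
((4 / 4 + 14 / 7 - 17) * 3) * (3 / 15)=-42 / 5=-8.40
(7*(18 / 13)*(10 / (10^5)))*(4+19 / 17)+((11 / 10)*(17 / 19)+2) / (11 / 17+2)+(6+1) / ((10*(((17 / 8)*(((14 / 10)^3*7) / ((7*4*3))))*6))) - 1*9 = -7846906289 / 1028755000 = -7.63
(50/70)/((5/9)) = 9/7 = 1.29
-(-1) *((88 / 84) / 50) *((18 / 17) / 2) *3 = 99 / 2975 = 0.03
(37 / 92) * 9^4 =242757 / 92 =2638.66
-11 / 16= -0.69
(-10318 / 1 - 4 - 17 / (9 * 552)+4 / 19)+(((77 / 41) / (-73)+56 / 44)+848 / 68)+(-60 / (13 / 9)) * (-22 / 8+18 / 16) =-541013207069053 / 52830352872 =-10240.58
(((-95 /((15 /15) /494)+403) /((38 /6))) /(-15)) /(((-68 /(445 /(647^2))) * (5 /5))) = -4140903 /540842828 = -0.01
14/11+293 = 3237/11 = 294.27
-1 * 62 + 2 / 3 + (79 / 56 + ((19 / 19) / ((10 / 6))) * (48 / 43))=-2140213 / 36120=-59.25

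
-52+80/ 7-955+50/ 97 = -675643/ 679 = -995.06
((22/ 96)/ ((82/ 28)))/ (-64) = -77/ 62976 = -0.00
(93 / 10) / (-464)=-93 / 4640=-0.02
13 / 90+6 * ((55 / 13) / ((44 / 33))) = 11222 / 585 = 19.18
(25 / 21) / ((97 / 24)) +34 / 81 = 39286 / 54999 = 0.71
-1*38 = -38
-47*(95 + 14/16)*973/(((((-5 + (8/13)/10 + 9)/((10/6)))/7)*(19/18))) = -79797165175/6688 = -11931394.31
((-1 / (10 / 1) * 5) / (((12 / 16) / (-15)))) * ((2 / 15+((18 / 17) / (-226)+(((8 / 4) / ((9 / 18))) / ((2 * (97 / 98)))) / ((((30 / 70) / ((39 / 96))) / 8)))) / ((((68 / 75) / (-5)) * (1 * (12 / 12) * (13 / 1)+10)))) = -2699267125 / 72857767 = -37.05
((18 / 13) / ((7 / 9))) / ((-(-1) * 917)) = 162 / 83447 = 0.00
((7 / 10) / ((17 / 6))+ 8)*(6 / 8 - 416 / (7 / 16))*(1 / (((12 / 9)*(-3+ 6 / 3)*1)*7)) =55946109 / 66640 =839.53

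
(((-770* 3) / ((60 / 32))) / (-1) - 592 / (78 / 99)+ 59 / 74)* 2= 962.83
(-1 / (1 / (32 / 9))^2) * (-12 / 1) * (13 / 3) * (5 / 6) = 133120 / 243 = 547.82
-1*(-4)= 4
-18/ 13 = -1.38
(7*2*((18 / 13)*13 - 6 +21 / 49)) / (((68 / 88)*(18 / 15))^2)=175450 / 867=202.36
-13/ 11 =-1.18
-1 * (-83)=83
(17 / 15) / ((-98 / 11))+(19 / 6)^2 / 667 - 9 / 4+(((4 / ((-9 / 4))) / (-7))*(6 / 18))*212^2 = 16777060472 / 4412205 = 3802.42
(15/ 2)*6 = 45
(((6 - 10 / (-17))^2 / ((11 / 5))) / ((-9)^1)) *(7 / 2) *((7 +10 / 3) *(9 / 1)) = -6805120 / 9537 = -713.55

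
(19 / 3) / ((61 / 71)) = 1349 / 183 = 7.37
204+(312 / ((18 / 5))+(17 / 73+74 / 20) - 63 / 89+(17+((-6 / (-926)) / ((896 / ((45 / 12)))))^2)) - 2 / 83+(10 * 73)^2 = 11876246266533837023290117 / 22273076166646824960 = 533210.87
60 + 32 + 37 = 129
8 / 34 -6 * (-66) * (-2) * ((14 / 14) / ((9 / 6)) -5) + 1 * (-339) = 52585 / 17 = 3093.24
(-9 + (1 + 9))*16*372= 5952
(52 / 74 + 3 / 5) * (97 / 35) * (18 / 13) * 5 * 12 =5049432 / 16835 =299.94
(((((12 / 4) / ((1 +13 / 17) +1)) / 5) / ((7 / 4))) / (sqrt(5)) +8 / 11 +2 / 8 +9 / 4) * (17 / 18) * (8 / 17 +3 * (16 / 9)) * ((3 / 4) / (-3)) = -2627 / 594 - 2516 * sqrt(5) / 74025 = -4.50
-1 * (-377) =377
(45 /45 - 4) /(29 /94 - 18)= 282 /1663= 0.17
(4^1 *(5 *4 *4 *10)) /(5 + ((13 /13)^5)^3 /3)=600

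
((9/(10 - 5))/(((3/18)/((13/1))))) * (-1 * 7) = -4914/5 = -982.80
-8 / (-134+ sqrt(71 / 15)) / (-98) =-8040 / 13194181 - 4 *sqrt(1065) / 13194181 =-0.00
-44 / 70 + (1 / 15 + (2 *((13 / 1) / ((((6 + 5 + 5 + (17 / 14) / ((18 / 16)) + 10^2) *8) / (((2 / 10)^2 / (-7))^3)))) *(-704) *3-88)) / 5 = -96436866542 / 5294296875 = -18.22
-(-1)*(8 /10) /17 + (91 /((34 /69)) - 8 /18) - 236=-79133 /1530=-51.72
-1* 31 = -31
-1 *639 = -639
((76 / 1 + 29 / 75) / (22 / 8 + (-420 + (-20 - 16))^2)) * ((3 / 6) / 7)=11458 / 436671375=0.00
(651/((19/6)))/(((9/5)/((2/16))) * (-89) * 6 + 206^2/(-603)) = -841185/31752154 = -0.03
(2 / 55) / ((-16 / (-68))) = 17 / 110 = 0.15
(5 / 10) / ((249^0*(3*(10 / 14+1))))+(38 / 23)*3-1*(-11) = 16.05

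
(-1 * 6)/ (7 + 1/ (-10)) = -20/ 23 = -0.87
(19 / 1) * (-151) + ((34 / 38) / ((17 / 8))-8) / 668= -9103373 / 3173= -2869.01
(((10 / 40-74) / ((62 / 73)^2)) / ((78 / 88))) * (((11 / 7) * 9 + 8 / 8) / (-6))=291.12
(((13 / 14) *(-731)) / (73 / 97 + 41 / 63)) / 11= -43.97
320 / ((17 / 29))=545.88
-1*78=-78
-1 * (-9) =9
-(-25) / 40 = 5 / 8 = 0.62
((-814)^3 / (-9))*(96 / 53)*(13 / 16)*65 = 911506813360 / 159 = 5732747253.84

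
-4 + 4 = 0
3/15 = 1/5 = 0.20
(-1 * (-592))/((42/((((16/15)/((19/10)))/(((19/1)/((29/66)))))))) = 137344/750519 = 0.18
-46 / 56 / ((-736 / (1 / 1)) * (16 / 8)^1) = 1 / 1792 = 0.00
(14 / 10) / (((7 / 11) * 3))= 11 / 15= 0.73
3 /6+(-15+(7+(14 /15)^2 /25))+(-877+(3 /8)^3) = -2547107773 /2880000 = -884.41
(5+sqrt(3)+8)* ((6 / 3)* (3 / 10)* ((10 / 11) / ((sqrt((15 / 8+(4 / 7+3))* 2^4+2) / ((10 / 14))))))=5* sqrt(273)* (sqrt(3)+13) / 2002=0.61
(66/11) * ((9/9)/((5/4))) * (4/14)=48/35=1.37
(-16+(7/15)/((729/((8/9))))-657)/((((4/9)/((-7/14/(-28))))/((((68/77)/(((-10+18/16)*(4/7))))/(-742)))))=-1125965063/177431922360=-0.01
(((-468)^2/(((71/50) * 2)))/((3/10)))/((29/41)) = 363444.39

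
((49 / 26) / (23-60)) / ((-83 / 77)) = 3773 / 79846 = 0.05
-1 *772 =-772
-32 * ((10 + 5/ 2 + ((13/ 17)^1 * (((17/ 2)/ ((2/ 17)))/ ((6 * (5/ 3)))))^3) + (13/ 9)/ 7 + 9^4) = -27185197243/ 126000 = -215755.53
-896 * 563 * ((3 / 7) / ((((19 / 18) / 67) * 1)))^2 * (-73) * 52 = 1417021538102.20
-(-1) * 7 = 7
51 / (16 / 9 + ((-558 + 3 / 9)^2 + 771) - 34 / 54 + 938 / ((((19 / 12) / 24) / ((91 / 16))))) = 26163 / 201419053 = 0.00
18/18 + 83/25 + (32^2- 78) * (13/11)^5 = 799861178/366025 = 2185.26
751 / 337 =2.23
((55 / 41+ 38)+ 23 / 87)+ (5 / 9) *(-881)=-4813723 / 10701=-449.84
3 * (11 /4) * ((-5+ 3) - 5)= -231 /4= -57.75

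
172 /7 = 24.57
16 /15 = 1.07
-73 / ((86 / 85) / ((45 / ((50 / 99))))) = -1105731 / 172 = -6428.67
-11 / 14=-0.79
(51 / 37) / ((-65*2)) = -51 / 4810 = -0.01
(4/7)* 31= 124/7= 17.71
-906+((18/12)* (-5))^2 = -3399/4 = -849.75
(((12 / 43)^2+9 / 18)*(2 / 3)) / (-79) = -2137 / 438213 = -0.00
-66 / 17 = -3.88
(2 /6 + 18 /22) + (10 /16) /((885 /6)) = 9001 /7788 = 1.16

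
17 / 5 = 3.40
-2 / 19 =-0.11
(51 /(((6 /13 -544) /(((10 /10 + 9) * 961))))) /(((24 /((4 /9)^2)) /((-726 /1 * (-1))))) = -513962020 /95391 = -5387.95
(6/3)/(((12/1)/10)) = 5/3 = 1.67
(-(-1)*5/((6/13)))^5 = 1160290625/7776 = 149214.33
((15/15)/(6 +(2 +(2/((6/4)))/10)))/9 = 5/366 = 0.01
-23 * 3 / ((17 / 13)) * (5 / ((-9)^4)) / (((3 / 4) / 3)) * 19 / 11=-113620 / 408969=-0.28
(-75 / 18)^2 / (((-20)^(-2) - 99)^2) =25000000 / 14112727209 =0.00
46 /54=23 /27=0.85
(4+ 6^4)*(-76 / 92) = -24700 / 23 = -1073.91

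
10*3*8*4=960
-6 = -6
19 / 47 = 0.40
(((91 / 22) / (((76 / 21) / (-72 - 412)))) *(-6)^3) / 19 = 2270268 / 361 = 6288.83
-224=-224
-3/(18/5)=-5/6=-0.83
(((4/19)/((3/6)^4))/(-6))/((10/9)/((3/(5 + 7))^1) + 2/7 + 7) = -672/14041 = -0.05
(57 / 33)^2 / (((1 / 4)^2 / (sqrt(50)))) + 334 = 334 + 28880 * sqrt(2) / 121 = 671.54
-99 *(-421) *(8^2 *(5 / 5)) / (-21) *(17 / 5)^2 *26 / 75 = -2227029376 / 4375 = -509035.29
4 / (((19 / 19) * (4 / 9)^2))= 81 / 4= 20.25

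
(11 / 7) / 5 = 11 / 35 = 0.31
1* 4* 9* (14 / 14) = 36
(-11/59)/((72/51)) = -187/1416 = -0.13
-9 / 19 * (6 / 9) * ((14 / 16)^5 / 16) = -50421 / 4980736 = -0.01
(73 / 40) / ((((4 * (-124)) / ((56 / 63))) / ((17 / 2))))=-1241 / 44640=-0.03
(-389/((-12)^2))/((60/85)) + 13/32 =-5911/1728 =-3.42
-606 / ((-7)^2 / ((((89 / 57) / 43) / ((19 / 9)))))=-161802 / 760627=-0.21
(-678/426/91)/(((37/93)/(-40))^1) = 420360/239057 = 1.76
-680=-680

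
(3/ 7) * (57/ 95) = 9/ 35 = 0.26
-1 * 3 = -3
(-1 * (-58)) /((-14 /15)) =-435 /7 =-62.14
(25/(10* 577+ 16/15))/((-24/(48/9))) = -125/129849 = -0.00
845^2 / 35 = 142805 / 7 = 20400.71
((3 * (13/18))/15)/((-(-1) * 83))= 13/7470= 0.00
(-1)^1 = -1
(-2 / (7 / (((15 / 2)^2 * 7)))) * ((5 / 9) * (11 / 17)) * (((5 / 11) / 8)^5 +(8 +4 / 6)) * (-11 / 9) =428.38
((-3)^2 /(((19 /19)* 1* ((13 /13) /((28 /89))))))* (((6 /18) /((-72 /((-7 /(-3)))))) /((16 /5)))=-245 /25632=-0.01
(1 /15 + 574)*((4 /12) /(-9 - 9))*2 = -8611 /405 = -21.26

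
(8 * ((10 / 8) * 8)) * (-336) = -26880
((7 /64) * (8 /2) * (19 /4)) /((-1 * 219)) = -0.01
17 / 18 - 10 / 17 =0.36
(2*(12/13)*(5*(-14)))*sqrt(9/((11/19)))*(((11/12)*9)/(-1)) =3780*sqrt(209)/13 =4203.60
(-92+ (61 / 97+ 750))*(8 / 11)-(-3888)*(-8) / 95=15366152 / 101365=151.59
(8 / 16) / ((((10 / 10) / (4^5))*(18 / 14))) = 3584 / 9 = 398.22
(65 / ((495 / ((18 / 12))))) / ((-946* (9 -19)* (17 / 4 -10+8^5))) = 13 / 20455438410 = 0.00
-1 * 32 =-32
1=1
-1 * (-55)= 55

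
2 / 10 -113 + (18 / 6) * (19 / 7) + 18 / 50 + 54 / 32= -287307 / 2800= -102.61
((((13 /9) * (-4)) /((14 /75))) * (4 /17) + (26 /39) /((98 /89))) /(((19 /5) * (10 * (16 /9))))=-50061 /506464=-0.10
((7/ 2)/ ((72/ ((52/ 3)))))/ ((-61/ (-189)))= 637/ 244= 2.61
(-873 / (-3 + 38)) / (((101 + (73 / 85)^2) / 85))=-35742075 / 1715126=-20.84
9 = 9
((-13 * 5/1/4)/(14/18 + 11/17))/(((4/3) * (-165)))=1989/38368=0.05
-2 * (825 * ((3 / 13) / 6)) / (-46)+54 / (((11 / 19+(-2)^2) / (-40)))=-8156715 / 17342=-470.34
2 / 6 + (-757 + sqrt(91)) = -2270 / 3 + sqrt(91) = -747.13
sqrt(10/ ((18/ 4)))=2 * sqrt(5)/ 3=1.49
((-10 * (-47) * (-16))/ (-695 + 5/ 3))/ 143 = 141/ 1859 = 0.08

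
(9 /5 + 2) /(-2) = -19 /10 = -1.90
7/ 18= 0.39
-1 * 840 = -840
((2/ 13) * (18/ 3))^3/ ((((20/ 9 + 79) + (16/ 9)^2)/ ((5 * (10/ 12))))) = 0.04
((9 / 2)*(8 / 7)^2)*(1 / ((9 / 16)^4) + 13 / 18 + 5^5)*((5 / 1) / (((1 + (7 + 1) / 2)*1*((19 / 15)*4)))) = 3637.56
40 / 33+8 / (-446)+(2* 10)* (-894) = -131570132 / 7359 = -17878.81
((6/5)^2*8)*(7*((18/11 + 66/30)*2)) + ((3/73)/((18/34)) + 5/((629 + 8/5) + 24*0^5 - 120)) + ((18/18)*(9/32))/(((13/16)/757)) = 5868862721563/6662691750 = 880.85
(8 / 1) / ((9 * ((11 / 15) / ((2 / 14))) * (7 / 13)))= 520 / 1617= 0.32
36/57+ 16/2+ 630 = 12134/19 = 638.63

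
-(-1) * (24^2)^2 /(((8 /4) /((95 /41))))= 15759360 /41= 384374.63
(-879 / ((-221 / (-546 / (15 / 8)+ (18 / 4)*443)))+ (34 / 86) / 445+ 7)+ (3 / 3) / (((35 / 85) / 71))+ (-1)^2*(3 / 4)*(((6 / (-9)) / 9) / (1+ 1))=7406475512113 / 1065666420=6950.09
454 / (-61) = -454 / 61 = -7.44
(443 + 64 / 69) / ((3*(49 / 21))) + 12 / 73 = 2241859 / 35259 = 63.58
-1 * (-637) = 637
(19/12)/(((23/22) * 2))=0.76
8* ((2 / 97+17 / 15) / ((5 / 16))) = 214912 / 7275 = 29.54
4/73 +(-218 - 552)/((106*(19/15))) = -417547/73511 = -5.68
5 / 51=0.10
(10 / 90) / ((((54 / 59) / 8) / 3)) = 236 / 81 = 2.91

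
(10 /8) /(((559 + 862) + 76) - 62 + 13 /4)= 5 /5753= 0.00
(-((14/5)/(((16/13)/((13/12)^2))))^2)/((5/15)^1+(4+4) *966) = -236513641/256407552000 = -0.00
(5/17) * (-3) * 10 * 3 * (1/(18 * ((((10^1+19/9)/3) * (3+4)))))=-675/12971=-0.05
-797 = -797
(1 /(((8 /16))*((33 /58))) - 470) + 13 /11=-15355 /33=-465.30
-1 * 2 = -2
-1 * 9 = -9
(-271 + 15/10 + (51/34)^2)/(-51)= 1069/204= 5.24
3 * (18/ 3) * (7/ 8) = 63/ 4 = 15.75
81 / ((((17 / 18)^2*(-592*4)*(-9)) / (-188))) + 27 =1120581 / 42772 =26.20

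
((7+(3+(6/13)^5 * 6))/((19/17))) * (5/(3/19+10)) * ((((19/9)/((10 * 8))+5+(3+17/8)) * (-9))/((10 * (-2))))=233569919629/11465527840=20.37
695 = 695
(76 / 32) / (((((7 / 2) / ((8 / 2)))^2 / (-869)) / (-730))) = 96424240 / 49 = 1967841.63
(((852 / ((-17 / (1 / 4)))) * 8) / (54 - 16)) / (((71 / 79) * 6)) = -158 / 323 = -0.49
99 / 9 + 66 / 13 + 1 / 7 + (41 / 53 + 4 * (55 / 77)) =13677 / 689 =19.85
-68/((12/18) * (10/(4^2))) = -816/5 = -163.20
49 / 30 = 1.63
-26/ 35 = -0.74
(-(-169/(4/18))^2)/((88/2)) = -2313441/176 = -13144.55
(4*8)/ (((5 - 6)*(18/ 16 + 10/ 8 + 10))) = -256/ 99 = -2.59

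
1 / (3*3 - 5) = 1 / 4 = 0.25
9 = 9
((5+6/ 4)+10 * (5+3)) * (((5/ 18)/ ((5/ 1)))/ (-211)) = -0.02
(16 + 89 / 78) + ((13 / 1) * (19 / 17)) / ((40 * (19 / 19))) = 464213 / 26520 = 17.50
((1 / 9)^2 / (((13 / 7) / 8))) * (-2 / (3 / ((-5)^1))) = 560 / 3159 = 0.18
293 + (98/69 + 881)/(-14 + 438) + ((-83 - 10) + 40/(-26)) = 76272011/380328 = 200.54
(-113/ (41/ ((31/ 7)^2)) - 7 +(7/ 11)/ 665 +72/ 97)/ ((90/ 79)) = -970252199153/ 18327805650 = -52.94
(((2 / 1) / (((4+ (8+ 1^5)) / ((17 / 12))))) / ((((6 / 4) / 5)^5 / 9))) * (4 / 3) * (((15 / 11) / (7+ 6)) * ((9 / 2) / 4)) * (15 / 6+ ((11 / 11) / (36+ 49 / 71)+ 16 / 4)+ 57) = 70332612500 / 8716851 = 8068.58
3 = 3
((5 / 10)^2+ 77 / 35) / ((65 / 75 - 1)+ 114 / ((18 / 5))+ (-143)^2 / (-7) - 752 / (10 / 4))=-1029 / 1340032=-0.00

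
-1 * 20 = -20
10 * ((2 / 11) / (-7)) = -20 / 77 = -0.26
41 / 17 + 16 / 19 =1051 / 323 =3.25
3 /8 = 0.38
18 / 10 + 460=2309 / 5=461.80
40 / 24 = 1.67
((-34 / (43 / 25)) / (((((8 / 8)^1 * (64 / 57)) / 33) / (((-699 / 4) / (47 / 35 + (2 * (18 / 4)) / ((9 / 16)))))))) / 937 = 19557932625 / 3130449536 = 6.25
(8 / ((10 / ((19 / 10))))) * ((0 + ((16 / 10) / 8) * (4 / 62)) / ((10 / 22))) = 836 / 19375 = 0.04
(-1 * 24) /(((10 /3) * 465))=-12 /775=-0.02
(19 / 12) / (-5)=-19 / 60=-0.32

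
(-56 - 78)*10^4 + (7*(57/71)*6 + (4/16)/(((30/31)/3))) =-3805502039/2840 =-1339965.51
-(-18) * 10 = 180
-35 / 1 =-35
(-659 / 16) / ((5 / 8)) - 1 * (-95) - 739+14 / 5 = -7071 / 10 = -707.10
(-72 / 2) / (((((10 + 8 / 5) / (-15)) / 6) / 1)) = 8100 / 29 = 279.31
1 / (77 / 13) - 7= -526 / 77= -6.83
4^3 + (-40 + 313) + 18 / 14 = 2368 / 7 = 338.29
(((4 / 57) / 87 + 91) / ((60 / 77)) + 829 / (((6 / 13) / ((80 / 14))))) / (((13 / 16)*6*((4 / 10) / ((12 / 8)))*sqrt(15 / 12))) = 21620493347*sqrt(5) / 6769035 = 7142.07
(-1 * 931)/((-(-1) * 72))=-931/72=-12.93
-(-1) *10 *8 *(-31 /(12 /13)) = -8060 /3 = -2686.67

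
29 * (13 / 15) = 377 / 15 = 25.13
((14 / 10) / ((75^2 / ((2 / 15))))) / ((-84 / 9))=-1 / 281250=-0.00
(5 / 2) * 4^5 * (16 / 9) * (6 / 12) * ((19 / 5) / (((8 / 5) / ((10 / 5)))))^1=97280 / 9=10808.89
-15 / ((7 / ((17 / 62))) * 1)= -255 / 434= -0.59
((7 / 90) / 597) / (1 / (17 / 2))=119 / 107460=0.00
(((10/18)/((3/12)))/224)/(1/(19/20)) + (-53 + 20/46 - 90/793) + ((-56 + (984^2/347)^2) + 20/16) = 34471958096563181549/4427417738016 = 7786018.88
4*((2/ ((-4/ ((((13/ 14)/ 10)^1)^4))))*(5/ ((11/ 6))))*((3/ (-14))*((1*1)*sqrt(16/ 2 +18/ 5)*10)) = 257049*sqrt(290)/ 1479016000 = 0.00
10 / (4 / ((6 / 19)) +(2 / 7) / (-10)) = 1050 / 1327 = 0.79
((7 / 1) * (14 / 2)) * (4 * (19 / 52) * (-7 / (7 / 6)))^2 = 636804 / 169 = 3768.07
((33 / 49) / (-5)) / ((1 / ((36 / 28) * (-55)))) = 3267 / 343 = 9.52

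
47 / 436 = 0.11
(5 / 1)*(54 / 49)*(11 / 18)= 165 / 49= 3.37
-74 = -74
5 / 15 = 1 / 3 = 0.33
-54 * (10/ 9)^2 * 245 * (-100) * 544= 2665600000/ 3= 888533333.33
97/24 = 4.04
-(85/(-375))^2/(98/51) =-0.03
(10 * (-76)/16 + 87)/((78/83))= 6557/156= 42.03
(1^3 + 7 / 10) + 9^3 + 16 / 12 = 21961 / 30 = 732.03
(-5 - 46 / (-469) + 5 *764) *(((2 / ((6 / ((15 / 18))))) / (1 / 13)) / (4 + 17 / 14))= 12922585 / 4891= 2642.12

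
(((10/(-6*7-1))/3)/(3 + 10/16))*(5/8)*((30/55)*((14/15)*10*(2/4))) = -1400/41151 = -0.03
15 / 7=2.14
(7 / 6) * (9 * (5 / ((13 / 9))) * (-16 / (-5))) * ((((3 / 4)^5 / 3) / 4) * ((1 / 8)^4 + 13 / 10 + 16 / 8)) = 1034720001 / 136314880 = 7.59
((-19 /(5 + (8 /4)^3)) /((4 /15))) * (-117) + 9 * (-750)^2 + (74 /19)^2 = 7311197869 /1444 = 5063156.42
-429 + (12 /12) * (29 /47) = -428.38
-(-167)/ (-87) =-167/ 87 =-1.92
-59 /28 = -2.11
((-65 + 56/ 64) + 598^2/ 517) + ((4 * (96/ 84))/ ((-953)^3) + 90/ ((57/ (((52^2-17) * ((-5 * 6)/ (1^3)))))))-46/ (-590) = -17788632138240127589167/ 140453604449924920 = -126651.30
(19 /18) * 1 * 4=38 /9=4.22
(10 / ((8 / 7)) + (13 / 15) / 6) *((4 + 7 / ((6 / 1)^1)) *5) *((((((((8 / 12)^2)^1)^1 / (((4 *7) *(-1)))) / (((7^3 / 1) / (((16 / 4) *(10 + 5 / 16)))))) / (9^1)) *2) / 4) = -2729705 / 112021056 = -0.02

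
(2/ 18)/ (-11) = -0.01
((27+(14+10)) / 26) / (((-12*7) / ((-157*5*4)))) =13345 / 182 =73.32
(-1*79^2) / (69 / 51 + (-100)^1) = 106097 / 1677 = 63.27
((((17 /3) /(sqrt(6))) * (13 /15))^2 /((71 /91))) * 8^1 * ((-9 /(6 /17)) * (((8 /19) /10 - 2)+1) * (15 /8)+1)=63232342537 /32780700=1928.95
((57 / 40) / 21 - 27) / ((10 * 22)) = -7541 / 61600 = -0.12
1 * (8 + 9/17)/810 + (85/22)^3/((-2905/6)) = -462538037/4259396988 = -0.11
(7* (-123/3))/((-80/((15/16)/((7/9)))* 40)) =1107/10240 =0.11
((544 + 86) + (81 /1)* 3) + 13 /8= 6997 /8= 874.62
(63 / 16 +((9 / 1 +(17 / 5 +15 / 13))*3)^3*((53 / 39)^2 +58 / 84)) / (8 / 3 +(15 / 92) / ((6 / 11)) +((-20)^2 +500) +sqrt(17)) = 30495466788654670986033 / 161423329921753012750-16886284191720697284*sqrt(17) / 80711664960876506375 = 188.05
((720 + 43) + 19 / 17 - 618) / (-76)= -1.92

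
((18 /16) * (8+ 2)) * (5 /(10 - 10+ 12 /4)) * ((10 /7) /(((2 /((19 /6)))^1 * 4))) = 2375 /224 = 10.60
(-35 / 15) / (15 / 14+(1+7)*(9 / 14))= -98 / 261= -0.38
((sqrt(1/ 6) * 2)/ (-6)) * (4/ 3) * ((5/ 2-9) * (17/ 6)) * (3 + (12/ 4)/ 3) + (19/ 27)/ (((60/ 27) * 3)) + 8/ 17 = 1763/ 3060 + 442 * sqrt(6)/ 81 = 13.94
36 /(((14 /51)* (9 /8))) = 816 /7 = 116.57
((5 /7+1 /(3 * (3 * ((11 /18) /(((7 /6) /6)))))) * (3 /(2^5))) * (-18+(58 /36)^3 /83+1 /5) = -44634441521 /35781419520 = -1.25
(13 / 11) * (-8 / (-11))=104 / 121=0.86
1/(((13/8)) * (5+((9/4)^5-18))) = 8192/594581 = 0.01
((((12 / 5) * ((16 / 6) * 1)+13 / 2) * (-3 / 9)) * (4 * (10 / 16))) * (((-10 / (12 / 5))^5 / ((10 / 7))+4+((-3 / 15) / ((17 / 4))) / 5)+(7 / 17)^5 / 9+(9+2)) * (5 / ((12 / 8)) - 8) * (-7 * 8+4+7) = 143584991289587743 / 73605386880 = 1950740.26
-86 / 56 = -43 / 28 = -1.54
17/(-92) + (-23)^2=528.82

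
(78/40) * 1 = 39/20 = 1.95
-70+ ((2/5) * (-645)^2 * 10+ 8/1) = 1664038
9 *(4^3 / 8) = 72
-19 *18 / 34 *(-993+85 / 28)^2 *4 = -131386646331 / 3332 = -39431766.61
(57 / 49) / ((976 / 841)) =47937 / 47824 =1.00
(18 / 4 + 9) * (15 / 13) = 405 / 26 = 15.58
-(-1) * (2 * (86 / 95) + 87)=8437 / 95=88.81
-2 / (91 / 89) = -178 / 91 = -1.96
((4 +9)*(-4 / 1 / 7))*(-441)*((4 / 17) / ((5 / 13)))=170352 / 85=2004.14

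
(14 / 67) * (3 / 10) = 21 / 335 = 0.06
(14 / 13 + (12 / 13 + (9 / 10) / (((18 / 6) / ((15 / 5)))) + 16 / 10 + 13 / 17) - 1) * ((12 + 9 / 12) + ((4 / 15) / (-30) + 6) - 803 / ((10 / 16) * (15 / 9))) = -3926165 / 1224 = -3207.65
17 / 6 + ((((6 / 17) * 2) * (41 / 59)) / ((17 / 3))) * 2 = 307579 / 102306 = 3.01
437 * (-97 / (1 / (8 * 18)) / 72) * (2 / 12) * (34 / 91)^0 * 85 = -3603065 / 3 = -1201021.67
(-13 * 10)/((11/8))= -1040/11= -94.55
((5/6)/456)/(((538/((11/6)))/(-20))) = -275/2207952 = -0.00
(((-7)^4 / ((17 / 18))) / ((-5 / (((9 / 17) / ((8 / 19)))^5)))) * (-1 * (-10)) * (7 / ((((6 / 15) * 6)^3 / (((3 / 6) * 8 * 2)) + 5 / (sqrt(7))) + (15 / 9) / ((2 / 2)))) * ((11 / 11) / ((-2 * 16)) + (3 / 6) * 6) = -7020928950771102163531875 / 49532311401236267008 + 1477302410806398446484375 * sqrt(7) / 49532311401236267008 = -62834.83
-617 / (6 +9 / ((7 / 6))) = -4319 / 96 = -44.99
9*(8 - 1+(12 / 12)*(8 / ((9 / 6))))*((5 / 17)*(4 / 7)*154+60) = 162060 / 17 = 9532.94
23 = 23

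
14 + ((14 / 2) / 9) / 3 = 385 / 27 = 14.26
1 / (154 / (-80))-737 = -56789 / 77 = -737.52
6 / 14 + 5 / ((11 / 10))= 383 / 77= 4.97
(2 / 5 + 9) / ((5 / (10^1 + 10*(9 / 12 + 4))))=1081 / 10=108.10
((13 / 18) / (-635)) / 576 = -13 / 6583680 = -0.00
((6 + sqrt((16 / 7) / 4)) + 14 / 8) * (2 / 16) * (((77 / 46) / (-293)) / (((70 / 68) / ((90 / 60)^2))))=-52173 / 4312960 - 1683 * sqrt(7) / 3773840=-0.01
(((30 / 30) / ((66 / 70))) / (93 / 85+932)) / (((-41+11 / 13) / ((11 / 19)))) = -2975 / 181529154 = -0.00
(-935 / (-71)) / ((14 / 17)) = 15895 / 994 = 15.99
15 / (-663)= -5 / 221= -0.02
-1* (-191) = 191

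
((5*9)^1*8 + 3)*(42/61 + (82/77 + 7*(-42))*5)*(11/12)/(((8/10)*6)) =-2080094665/20496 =-101487.83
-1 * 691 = -691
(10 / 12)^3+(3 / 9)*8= 701 / 216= 3.25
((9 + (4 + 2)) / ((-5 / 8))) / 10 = -12 / 5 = -2.40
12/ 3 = 4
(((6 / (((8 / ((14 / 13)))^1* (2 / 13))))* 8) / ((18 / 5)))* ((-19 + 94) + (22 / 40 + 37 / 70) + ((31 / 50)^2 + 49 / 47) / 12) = 83563241 / 94000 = 888.97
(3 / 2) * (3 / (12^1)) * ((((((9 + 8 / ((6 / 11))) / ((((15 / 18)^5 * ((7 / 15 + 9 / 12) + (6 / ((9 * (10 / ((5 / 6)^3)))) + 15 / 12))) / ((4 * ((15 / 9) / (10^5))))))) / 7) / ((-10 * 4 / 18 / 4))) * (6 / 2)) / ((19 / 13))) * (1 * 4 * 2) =-5232213792 / 2108517578125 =-0.00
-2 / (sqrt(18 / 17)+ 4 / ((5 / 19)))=-6460 / 48871+ 75* sqrt(34) / 48871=-0.12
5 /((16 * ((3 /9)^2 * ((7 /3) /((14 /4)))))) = 135 /32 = 4.22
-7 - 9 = -16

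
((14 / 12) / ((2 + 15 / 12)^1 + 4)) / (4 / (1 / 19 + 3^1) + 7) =14 / 723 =0.02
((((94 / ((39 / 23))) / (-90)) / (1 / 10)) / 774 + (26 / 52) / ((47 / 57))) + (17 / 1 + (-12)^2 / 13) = 366146285 / 12768678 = 28.68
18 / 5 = 3.60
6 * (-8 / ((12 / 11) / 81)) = -3564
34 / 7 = 4.86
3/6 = 1/2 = 0.50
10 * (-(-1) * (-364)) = -3640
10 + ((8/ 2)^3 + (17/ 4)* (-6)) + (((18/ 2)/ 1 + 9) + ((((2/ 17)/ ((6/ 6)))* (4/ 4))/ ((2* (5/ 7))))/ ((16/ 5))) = 18095/ 272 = 66.53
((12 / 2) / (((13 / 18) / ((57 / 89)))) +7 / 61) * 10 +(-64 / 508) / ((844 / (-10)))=102800134630 / 1891251869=54.36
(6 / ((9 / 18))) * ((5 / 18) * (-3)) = -10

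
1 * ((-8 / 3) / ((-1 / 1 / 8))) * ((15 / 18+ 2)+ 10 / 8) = 784 / 9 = 87.11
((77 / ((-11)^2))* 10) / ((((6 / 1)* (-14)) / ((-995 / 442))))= 4975 / 29172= 0.17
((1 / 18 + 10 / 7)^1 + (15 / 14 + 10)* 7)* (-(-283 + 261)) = 109472 / 63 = 1737.65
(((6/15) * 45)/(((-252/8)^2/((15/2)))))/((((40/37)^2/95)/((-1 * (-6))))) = 26011/392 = 66.35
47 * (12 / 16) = 141 / 4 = 35.25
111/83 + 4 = 443/83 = 5.34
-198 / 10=-99 / 5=-19.80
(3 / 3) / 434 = 0.00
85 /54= 1.57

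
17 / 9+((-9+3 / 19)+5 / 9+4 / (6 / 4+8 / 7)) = -30902 / 6327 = -4.88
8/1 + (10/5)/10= 41/5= 8.20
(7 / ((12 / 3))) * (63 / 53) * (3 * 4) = 1323 / 53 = 24.96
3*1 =3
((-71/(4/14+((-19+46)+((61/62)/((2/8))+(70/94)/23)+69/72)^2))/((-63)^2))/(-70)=2551426738912/10179347170962649995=0.00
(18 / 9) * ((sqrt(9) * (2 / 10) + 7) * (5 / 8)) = 19 / 2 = 9.50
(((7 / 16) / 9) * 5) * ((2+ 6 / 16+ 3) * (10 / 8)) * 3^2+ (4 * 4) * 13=114021 / 512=222.70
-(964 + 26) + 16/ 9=-8894/ 9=-988.22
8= 8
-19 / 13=-1.46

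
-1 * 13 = -13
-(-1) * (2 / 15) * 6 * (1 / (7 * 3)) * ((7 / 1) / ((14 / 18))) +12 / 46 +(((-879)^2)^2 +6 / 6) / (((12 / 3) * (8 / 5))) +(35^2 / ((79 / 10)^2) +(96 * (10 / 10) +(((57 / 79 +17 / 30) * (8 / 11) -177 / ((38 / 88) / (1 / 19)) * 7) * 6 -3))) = 29774567061081812608827 / 319205181680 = 93277204663.08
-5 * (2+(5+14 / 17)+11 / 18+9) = -26675 / 306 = -87.17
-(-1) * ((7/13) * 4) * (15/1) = 420/13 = 32.31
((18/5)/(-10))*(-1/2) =0.18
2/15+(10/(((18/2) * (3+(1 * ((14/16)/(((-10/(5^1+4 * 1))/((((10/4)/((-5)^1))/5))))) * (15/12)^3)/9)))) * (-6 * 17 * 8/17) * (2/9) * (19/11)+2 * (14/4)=3194947/9175815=0.35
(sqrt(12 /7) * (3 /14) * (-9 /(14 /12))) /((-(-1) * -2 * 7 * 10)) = 81 * sqrt(21) /24010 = 0.02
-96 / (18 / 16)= -256 / 3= -85.33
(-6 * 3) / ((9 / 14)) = -28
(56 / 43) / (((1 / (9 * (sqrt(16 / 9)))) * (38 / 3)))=1008 / 817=1.23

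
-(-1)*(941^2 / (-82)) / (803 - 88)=-15.10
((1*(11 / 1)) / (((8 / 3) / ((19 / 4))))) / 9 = 209 / 96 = 2.18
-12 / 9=-4 / 3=-1.33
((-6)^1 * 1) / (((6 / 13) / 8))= -104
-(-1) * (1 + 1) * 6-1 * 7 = 5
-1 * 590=-590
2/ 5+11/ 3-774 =-769.93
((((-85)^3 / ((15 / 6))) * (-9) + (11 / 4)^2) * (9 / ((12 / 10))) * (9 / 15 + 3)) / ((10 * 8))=955090467 / 1280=746164.43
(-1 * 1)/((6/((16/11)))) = -0.24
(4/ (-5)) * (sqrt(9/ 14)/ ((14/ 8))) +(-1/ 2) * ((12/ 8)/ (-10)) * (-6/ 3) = -24 * sqrt(14)/ 245 - 3/ 20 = -0.52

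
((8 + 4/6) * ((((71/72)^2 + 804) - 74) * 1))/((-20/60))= -49261693/2592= -19005.28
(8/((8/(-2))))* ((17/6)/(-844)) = 17/2532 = 0.01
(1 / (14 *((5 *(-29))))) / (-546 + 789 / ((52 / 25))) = 26 / 8797005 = 0.00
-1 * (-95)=95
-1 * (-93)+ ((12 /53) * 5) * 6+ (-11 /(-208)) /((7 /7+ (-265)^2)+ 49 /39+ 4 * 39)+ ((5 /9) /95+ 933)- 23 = 401939383410983 /398039274576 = 1009.80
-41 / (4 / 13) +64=-277 / 4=-69.25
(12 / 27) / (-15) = -0.03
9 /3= 3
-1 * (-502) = 502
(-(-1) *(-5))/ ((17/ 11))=-55/ 17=-3.24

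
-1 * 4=-4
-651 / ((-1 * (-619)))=-651 / 619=-1.05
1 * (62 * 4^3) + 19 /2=7955 /2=3977.50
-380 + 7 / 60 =-22793 / 60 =-379.88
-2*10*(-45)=900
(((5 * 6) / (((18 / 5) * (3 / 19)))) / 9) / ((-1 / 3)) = -475 / 27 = -17.59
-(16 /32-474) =947 /2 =473.50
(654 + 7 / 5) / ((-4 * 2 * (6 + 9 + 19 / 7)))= -22939 / 4960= -4.62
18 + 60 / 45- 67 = -143 / 3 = -47.67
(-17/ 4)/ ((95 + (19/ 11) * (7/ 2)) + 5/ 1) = -187/ 4666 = -0.04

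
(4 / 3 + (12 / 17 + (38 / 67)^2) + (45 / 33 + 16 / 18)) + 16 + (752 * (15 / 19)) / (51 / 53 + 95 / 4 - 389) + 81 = 123155679615002 / 1231757525493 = 99.98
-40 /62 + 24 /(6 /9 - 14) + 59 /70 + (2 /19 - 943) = -38941613 /41230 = -944.50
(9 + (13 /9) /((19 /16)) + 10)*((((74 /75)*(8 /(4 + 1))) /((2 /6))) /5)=19.15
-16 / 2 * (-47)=376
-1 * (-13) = 13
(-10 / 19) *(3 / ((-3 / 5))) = 50 / 19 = 2.63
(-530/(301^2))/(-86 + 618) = -265/24099866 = -0.00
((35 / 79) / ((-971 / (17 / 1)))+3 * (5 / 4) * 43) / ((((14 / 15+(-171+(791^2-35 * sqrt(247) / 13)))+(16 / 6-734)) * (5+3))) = 43290559375 * sqrt(247) / 311410563197656457376+5023025125873625 / 155705281598828228688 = 0.00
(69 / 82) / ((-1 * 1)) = -69 / 82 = -0.84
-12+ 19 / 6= -53 / 6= -8.83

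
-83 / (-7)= 83 / 7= 11.86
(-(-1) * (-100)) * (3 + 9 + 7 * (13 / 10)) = -2110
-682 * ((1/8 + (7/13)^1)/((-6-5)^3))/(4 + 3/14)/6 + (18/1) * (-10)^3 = -6682099009/371228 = -17999.99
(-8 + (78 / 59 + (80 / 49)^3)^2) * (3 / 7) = 3497088852328308 / 337270645226767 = 10.37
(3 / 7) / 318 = 1 / 742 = 0.00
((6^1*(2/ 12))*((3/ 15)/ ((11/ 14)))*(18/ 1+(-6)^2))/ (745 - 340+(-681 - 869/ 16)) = -1728/ 41525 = -0.04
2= 2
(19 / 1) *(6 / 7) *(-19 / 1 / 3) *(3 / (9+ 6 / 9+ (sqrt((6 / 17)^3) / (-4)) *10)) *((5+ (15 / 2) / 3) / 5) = -1388723319 / 28837781 - 7456455 *sqrt(102) / 28837781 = -50.77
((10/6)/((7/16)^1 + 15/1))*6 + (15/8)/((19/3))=1865/1976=0.94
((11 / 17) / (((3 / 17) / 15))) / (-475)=-0.12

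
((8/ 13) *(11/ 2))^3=85184/ 2197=38.77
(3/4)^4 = 81/256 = 0.32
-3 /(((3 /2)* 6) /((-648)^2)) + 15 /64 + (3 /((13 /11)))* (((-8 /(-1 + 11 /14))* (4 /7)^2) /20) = -4075816279 /29120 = -139966.22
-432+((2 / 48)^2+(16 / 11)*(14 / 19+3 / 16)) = -51843823 / 120384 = -430.65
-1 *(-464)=464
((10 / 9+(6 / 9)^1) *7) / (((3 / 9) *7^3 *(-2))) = -8 / 147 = -0.05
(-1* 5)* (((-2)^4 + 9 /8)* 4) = -685 /2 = -342.50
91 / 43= 2.12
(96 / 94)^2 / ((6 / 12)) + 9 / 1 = 24489 / 2209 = 11.09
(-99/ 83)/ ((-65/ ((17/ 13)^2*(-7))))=-200277/ 911755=-0.22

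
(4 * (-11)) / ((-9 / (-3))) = -44 / 3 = -14.67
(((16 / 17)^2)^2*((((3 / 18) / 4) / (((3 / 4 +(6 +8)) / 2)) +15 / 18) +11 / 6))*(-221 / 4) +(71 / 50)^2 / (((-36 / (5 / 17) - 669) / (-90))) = -6630996019277 / 57350185950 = -115.62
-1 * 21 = -21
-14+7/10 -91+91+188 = 1747/10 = 174.70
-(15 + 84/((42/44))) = -103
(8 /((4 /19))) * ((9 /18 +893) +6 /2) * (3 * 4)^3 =58867776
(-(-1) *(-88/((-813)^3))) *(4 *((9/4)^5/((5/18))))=216513/1592200880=0.00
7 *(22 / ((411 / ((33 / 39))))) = 1694 / 5343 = 0.32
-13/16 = -0.81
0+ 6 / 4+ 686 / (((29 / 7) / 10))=96127 / 58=1657.36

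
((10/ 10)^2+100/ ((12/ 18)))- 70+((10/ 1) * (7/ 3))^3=12784.70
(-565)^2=319225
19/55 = 0.35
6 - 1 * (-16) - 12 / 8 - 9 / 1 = 23 / 2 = 11.50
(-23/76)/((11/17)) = -391/836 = -0.47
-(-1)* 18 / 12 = 3 / 2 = 1.50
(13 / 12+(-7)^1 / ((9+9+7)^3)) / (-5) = -203041 / 937500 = -0.22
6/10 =3/5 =0.60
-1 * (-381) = 381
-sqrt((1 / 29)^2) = -1 / 29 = -0.03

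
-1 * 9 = -9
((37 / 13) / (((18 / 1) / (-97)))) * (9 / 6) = -3589 / 156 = -23.01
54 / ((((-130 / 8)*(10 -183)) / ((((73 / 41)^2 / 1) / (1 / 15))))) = 3453192 / 3780569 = 0.91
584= 584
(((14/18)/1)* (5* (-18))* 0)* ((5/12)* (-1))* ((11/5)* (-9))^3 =0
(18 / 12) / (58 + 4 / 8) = 1 / 39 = 0.03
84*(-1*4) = -336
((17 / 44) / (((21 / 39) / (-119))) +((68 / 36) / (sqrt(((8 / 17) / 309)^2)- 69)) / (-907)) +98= 547355479343 / 43393844076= 12.61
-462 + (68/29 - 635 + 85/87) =-95150/87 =-1093.68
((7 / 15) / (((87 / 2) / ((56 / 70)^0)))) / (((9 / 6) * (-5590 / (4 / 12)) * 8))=-7 / 131309100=-0.00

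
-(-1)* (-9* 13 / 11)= -117 / 11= -10.64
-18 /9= -2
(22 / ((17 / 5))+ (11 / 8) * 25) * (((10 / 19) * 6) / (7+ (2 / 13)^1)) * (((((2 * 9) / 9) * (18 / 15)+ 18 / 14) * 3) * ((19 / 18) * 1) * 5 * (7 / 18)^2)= 108683575 / 682992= 159.13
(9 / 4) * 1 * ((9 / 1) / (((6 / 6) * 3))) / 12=9 / 16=0.56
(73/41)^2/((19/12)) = 63948/31939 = 2.00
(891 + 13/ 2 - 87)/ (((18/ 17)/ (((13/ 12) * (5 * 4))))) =1791205/ 108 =16585.23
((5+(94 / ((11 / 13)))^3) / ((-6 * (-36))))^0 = 1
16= 16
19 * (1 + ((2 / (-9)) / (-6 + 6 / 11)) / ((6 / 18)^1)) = 1919 / 90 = 21.32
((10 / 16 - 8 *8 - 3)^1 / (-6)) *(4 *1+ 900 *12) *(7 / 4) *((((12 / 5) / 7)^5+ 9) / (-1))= -226104464765439 / 120050000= -1883419.12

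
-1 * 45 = -45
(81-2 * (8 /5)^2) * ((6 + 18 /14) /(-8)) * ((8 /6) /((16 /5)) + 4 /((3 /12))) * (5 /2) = -907579 /320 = -2836.18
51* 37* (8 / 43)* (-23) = -347208 / 43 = -8074.60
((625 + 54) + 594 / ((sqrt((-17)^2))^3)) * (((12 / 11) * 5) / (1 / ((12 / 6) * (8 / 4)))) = 800765040 / 54043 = 14817.18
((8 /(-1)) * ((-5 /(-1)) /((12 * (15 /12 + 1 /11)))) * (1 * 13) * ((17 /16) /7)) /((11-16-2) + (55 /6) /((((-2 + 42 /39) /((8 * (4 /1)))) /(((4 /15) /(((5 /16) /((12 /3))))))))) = 546975 /121733402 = 0.00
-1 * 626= -626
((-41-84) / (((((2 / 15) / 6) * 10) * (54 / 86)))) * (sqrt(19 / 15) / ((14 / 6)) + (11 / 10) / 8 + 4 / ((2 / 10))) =-577275 / 32-1075 * sqrt(285) / 42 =-18471.94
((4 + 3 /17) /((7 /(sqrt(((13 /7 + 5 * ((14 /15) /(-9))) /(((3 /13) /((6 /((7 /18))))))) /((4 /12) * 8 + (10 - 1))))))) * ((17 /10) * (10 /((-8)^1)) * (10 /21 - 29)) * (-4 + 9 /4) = -175.29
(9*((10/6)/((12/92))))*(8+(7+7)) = 2530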